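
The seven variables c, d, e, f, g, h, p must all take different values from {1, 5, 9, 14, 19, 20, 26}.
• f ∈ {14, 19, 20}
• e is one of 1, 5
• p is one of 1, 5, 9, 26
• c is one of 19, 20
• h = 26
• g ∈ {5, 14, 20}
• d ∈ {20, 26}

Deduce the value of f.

14

h has just one choice, so h = 26. Remove 26 from d, p.
That leaves d = 20. Strike 20 from c, f, g.
c's domain is down to {19}, so c = 19. Eliminate 19 elsewhere: f.
So f = 14.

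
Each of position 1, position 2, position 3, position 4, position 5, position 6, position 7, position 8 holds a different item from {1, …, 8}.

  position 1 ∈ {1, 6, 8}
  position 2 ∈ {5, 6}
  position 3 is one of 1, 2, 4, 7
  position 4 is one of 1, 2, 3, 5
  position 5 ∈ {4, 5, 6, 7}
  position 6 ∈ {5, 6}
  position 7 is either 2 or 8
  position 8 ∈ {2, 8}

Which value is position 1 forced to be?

The 8 variables together cover exactly {1, 2, 3, 4, 5, 6, 7, 8} — 8 values for 8 variables — and 3 appears only in position 4's list, so position 4 = 3.
position 2 and position 6 between them cover only {5, 6} — a naked pair. Remove those values from position 1, position 5.
The 2 variables position 7 and position 8 are confined to {2, 8}, which locks those values in; drop them from position 1, position 3.
So position 1 = 1.

1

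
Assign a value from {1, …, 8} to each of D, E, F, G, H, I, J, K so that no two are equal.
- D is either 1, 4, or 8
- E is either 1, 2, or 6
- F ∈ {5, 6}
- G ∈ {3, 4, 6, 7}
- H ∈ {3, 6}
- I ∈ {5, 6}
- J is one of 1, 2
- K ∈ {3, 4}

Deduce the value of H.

Among the 8 variables, 7 fits only G (and all 8 values in {1, 2, 3, 4, 5, 6, 7, 8} must be used), so G = 7.
The 7 still-open variables together cover exactly {1, 2, 3, 4, 5, 6, 8} — 7 values for 7 variables — and 8 appears only in D's list, so D = 8.
Among the 6 still-open variables, 4 fits only K (and all 6 values in {1, 2, 3, 4, 5, 6} must be used), so K = 4.
The 5 still-open variables together cover exactly {1, 2, 3, 5, 6} — 5 values for 5 variables — and 3 appears only in H's list, so H = 3.

3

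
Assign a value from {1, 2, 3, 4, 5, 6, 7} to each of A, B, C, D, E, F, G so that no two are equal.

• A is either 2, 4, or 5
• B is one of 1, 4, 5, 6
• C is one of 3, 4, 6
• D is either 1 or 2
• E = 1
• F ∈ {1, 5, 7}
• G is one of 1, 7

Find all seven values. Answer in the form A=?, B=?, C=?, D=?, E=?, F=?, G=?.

E has just one choice, so E = 1. Strike 1 from B, D, F, G.
That leaves G = 7. Eliminate 7 elsewhere: F.
D's domain is down to {2}, so D = 2. So A can't be 2.
F has just one choice, so F = 5. Strike 5 from A, B.
That leaves A = 4. Strike 4 from B, C.
B must be 6 (only option left). Eliminate 6 elsewhere: C.
C must be 3 (only option left).

A=4, B=6, C=3, D=2, E=1, F=5, G=7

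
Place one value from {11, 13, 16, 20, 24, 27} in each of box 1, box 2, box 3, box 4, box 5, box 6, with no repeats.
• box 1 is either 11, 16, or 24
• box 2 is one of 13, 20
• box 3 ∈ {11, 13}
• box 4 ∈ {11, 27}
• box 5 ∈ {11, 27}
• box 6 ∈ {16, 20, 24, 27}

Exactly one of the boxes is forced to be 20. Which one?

box 2

The 2 variables box 4 and box 5 are confined to {11, 27}, which locks those values in; drop them from box 1, box 3, box 6.
box 3 has just one choice, so box 3 = 13. Remove 13 from box 2.
So 20 goes to box 2.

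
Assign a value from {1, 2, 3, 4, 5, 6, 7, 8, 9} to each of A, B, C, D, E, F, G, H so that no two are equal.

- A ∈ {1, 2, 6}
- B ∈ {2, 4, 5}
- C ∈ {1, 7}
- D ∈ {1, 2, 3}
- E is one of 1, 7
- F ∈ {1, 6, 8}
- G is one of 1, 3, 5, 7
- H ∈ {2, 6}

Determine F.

The 8 variables together cover exactly {1, 2, 3, 4, 5, 6, 7, 8} — 8 values for 8 variables — and 4 appears only in B's list, so B = 4.
The 7 still-open variables draw from only 7 values {1, 2, 3, 5, 6, 7, 8}, so each is used; only G can be 5, hence G = 5.
Among the 6 still-open variables, 3 fits only D (and all 6 values in {1, 2, 3, 6, 7, 8} must be used), so D = 3.
Among the 5 still-open variables, 8 fits only F (and all 5 values in {1, 2, 6, 7, 8} must be used), so F = 8.

8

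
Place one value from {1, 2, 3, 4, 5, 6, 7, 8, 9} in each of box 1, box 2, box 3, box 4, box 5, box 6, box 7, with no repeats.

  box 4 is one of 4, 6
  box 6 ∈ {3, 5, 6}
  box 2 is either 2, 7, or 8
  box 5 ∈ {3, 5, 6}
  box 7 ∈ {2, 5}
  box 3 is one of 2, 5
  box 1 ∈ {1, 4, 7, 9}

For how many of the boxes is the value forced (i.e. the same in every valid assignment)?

1

box 3 and box 7 share exactly the 2 values {2, 5}; by pigeonhole those values go to them, so strike 2, 5 from box 2, box 5, box 6.
The 2 variables box 5 and box 6 are confined to {3, 6}, which locks those values in; drop them from box 4.
box 4's domain is down to {4}, so box 4 = 4. Strike 4 from box 1.
Determined: box 4=4. The other boxes each still have more than one consistent value. That makes 1.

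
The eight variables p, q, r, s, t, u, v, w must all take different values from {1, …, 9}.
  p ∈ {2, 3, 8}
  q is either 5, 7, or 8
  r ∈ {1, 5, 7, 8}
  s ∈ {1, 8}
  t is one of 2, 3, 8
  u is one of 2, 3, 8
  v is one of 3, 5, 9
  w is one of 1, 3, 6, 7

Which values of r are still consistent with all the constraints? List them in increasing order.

5, 7

The 8 variables draw from only 8 values {1, 2, 3, 5, 6, 7, 8, 9}, so each is used; only w can be 6, hence w = 6.
The 7 still-open variables together cover exactly {1, 2, 3, 5, 7, 8, 9} — 7 values for 7 variables — and 9 appears only in v's list, so v = 9.
The 3 variables p, t, u are confined to {2, 3, 8}, which locks those values in; drop them from q, r, s.
That leaves s = 1. So r can't be 1.
No further eliminations apply; r can still be any of 5, 7.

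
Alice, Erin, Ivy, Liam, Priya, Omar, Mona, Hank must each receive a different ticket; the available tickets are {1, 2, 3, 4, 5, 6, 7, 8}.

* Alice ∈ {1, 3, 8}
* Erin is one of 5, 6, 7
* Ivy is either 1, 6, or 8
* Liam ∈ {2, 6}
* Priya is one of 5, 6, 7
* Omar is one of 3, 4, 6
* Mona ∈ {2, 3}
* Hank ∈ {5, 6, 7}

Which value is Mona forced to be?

3

The 8 variables draw from only 8 values {1, 2, 3, 4, 5, 6, 7, 8}, so each is used; only Omar can be 4, hence Omar = 4.
The 3 variables Erin, Priya, Hank are confined to {5, 6, 7}, which locks those values in; drop them from Ivy, Liam.
Liam must be 2 (only option left). Remove 2 from Mona.
So Mona = 3.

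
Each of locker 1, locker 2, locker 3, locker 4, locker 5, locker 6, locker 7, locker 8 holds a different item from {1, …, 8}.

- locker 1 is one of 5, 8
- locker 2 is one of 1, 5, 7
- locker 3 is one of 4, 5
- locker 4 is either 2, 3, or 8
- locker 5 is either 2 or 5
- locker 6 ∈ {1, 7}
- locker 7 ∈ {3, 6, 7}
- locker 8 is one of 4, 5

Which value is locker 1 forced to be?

Among the 8 variables, 6 fits only locker 7 (and all 8 values in {1, 2, 3, 4, 5, 6, 7, 8} must be used), so locker 7 = 6.
Among the 7 still-open variables, 3 fits only locker 4 (and all 7 values in {1, 2, 3, 4, 5, 7, 8} must be used), so locker 4 = 3.
The 6 still-open variables together cover exactly {1, 2, 4, 5, 7, 8} — 6 values for 6 variables — and 2 appears only in locker 5's list, so locker 5 = 2.
The 5 still-open variables draw from only 5 values {1, 4, 5, 7, 8}, so each is used; only locker 1 can be 8, hence locker 1 = 8.

8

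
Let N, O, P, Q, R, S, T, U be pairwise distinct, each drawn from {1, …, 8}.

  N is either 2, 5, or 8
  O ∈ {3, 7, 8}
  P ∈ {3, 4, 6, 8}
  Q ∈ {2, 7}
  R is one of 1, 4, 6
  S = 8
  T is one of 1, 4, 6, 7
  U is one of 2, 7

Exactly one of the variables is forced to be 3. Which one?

S's domain is down to {8}, so S = 8. Remove 8 from N, O, P.
Among the 7 still-open variables, 5 fits only N (and all 7 values in {1, 2, 3, 4, 5, 6, 7} must be used), so N = 5.
The 2 variables Q and U are confined to {2, 7}, which locks those values in; drop them from O, T.
So 3 goes to O.

O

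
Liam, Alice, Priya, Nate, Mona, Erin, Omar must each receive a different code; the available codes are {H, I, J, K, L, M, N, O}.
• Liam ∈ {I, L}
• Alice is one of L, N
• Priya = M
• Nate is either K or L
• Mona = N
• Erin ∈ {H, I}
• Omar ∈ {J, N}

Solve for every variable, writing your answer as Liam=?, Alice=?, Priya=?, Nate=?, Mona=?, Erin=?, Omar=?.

Priya must be M (only option left).
Mona has just one choice, so Mona = N. Strike N from Alice, Omar.
Omar must be J (only option left).
Alice has just one choice, so Alice = L. Remove L from Liam, Nate.
Nate has just one choice, so Nate = K.
Liam has just one choice, so Liam = I. Strike I from Erin.
That leaves Erin = H.

Liam=I, Alice=L, Priya=M, Nate=K, Mona=N, Erin=H, Omar=J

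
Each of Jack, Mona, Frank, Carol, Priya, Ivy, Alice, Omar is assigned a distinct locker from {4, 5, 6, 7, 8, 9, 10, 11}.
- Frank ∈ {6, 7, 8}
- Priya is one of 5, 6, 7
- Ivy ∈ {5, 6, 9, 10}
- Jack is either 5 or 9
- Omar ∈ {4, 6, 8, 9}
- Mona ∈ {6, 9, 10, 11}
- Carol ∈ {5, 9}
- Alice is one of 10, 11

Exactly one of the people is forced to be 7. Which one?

Priya

The 8 variables together cover exactly {4, 5, 6, 7, 8, 9, 10, 11} — 8 values for 8 variables — and 4 appears only in Omar's list, so Omar = 4.
The 7 still-open variables draw from only 7 values {5, 6, 7, 8, 9, 10, 11}, so each is used; only Frank can be 8, hence Frank = 8.
The 6 still-open variables draw from only 6 values {5, 6, 7, 9, 10, 11}, so each is used; only Priya can be 7, hence Priya = 7.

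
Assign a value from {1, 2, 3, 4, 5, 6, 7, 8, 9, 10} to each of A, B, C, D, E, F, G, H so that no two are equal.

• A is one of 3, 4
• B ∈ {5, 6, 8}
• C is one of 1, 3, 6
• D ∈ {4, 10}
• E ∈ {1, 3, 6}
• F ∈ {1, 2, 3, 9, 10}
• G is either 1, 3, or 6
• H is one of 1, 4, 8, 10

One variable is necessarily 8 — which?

C, E, G share exactly the 3 values {1, 3, 6}; by pigeonhole those values go to them, so strike 1, 3, 6 from A, B, F, H.
A has just one choice, so A = 4. Eliminate 4 elsewhere: D, H.
D's domain is down to {10}, so D = 10. Strike 10 from F, H.
So 8 goes to H.

H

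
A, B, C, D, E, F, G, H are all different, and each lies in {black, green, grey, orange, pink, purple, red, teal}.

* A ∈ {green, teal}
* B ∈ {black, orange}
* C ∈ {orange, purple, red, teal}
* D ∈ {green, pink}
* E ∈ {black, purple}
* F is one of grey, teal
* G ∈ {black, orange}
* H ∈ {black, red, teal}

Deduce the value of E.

The 8 variables together cover exactly {black, green, grey, orange, pink, purple, red, teal} — 8 values for 8 variables — and grey appears only in F's list, so F = grey.
The 7 still-open variables together cover exactly {black, green, orange, pink, purple, red, teal} — 7 values for 7 variables — and pink appears only in D's list, so D = pink.
The 6 still-open variables together cover exactly {black, green, orange, purple, red, teal} — 6 values for 6 variables — and green appears only in A's list, so A = green.
B and G between them cover only {black, orange} — a naked pair. Remove those values from C, E, H.
So E = purple.

purple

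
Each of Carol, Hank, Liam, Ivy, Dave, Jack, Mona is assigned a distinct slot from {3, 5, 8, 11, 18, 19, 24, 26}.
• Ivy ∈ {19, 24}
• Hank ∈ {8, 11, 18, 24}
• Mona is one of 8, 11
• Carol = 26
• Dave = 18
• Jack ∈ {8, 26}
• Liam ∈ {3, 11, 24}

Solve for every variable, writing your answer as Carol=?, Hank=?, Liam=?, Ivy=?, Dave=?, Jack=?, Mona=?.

Carol=26, Hank=24, Liam=3, Ivy=19, Dave=18, Jack=8, Mona=11

Carol's domain is down to {26}, so Carol = 26. Remove 26 from Jack.
Dave has just one choice, so Dave = 18. So Hank can't be 18.
Jack must be 8 (only option left). Remove 8 from Hank, Mona.
Mona's domain is down to {11}, so Mona = 11. Eliminate 11 elsewhere: Hank, Liam.
Hank must be 24 (only option left). Eliminate 24 elsewhere: Liam, Ivy.
Liam has just one choice, so Liam = 3.
Ivy must be 19 (only option left).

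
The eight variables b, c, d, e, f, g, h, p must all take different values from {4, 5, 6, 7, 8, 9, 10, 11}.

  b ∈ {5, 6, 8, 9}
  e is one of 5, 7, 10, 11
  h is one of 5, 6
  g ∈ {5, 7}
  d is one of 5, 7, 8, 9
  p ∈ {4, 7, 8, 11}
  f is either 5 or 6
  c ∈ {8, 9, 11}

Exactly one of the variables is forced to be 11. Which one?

The 8 variables draw from only 8 values {4, 5, 6, 7, 8, 9, 10, 11}, so each is used; only p can be 4, hence p = 4.
The 7 still-open variables draw from only 7 values {5, 6, 7, 8, 9, 10, 11}, so each is used; only e can be 10, hence e = 10.
Among the 6 still-open variables, 11 fits only c (and all 6 values in {5, 6, 7, 8, 9, 11} must be used), so c = 11.

c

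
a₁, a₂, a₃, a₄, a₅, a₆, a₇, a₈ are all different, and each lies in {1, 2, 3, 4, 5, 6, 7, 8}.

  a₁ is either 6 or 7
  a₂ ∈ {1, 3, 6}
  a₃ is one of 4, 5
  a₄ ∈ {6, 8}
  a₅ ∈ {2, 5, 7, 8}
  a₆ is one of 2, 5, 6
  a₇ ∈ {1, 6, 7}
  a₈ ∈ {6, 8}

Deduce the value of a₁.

Among the 8 variables, 3 fits only a₂ (and all 8 values in {1, 2, 3, 4, 5, 6, 7, 8} must be used), so a₂ = 3.
The 7 still-open variables draw from only 7 values {1, 2, 4, 5, 6, 7, 8}, so each is used; only a₇ can be 1, hence a₇ = 1.
The 6 still-open variables together cover exactly {2, 4, 5, 6, 7, 8} — 6 values for 6 variables — and 4 appears only in a₃'s list, so a₃ = 4.
a₄ and a₈ share exactly the 2 values {6, 8}; by pigeonhole those values go to them, so strike 6, 8 from a₁, a₅, a₆.
So a₁ = 7.

7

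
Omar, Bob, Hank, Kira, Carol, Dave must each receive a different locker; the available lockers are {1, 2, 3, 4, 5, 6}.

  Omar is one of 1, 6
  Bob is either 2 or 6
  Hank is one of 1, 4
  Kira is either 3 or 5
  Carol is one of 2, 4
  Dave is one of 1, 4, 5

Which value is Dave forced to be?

5

Among the 6 variables, 3 fits only Kira (and all 6 values in {1, 2, 3, 4, 5, 6} must be used), so Kira = 3.
Among the 5 still-open variables, 5 fits only Dave (and all 5 values in {1, 2, 4, 5, 6} must be used), so Dave = 5.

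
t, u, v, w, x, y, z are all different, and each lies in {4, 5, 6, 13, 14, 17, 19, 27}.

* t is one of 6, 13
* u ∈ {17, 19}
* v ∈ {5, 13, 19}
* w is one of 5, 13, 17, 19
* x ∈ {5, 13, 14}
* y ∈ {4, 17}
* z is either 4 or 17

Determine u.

The 7 variables draw from only 7 values {4, 5, 6, 13, 14, 17, 19}, so each is used; only t can be 6, hence t = 6.
The 6 still-open variables together cover exactly {4, 5, 13, 14, 17, 19} — 6 values for 6 variables — and 14 appears only in x's list, so x = 14.
The 2 variables y and z are confined to {4, 17}, which locks those values in; drop them from u, w.
So u = 19.

19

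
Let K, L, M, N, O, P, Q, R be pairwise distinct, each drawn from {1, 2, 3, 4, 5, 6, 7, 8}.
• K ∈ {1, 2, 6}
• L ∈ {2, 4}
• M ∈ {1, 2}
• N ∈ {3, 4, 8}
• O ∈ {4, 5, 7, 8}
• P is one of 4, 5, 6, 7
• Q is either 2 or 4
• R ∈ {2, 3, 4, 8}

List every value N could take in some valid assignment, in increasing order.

L and Q share exactly the 2 values {2, 4}; by pigeonhole those values go to them, so strike 2, 4 from K, M, N, O, P, R.
M's domain is down to {1}, so M = 1. Strike 1 from K.
K's domain is down to {6}, so K = 6. Strike 6 from P.
N and R between them cover only {3, 8} — a naked pair. Remove those values from O.
No further eliminations apply; N can still be any of 3, 8.

3, 8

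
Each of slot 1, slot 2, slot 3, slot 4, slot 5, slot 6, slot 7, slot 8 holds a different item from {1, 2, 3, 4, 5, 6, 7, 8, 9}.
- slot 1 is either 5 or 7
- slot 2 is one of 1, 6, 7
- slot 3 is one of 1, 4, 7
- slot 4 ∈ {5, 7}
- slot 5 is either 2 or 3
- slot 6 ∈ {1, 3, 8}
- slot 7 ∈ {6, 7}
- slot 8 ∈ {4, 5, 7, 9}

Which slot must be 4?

The 2 variables slot 1 and slot 4 are confined to {5, 7}, which locks those values in; drop them from slot 2, slot 3, slot 7, slot 8.
That leaves slot 7 = 6. Strike 6 from slot 2.
slot 2 has just one choice, so slot 2 = 1. So slot 3, slot 6 can't be 1.
So 4 goes to slot 3.

slot 3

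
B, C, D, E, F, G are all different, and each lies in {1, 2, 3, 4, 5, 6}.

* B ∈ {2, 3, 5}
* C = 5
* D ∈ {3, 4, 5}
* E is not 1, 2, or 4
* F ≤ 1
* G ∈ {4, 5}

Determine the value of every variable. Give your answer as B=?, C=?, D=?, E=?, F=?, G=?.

C has just one choice, so C = 5. Remove 5 from B, D, E, G.
F must be 1 (only option left).
That leaves G = 4. Strike 4 from D.
That leaves D = 3. So B, E can't be 3.
E must be 6 (only option left).
B has just one choice, so B = 2.

B=2, C=5, D=3, E=6, F=1, G=4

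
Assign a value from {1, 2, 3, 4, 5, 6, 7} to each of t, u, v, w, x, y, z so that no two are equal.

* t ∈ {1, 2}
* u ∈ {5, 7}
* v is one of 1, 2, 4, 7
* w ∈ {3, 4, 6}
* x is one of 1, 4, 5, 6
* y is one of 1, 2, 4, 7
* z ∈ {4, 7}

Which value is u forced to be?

The 7 variables together cover exactly {1, 2, 3, 4, 5, 6, 7} — 7 values for 7 variables — and 3 appears only in w's list, so w = 3.
Among the 6 still-open variables, 6 fits only x (and all 6 values in {1, 2, 4, 5, 6, 7} must be used), so x = 6.
Among the 5 still-open variables, 5 fits only u (and all 5 values in {1, 2, 4, 5, 7} must be used), so u = 5.

5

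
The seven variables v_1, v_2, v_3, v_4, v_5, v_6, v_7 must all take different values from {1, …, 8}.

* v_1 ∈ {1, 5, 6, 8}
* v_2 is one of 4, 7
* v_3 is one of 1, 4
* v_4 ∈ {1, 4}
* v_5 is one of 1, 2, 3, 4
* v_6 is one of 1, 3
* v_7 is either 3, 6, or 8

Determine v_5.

2

v_3 and v_4 share exactly the 2 values {1, 4}; by pigeonhole those values go to them, so strike 1, 4 from v_1, v_2, v_5, v_6.
v_2 must be 7 (only option left).
v_6 has just one choice, so v_6 = 3. Strike 3 from v_5, v_7.
So v_5 = 2.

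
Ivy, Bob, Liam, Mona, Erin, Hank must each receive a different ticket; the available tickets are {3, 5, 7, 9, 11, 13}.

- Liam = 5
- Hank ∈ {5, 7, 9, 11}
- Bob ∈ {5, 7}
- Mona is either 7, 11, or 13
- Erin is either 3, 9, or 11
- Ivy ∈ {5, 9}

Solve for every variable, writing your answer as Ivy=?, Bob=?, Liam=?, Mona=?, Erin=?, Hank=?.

Liam's domain is down to {5}, so Liam = 5. Eliminate 5 elsewhere: Ivy, Bob, Hank.
Ivy must be 9 (only option left). Remove 9 from Erin, Hank.
That leaves Bob = 7. Strike 7 from Mona, Hank.
That leaves Hank = 11. So Mona, Erin can't be 11.
Mona has just one choice, so Mona = 13.
Erin has just one choice, so Erin = 3.

Ivy=9, Bob=7, Liam=5, Mona=13, Erin=3, Hank=11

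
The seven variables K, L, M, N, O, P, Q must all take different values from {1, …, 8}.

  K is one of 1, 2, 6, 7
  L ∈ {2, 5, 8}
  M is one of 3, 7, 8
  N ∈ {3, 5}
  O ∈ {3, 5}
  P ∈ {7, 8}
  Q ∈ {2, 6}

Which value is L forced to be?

2

The 7 variables together cover exactly {1, 2, 3, 5, 6, 7, 8} — 7 values for 7 variables — and 1 appears only in K's list, so K = 1.
Among the 6 still-open variables, 6 fits only Q (and all 6 values in {2, 3, 5, 6, 7, 8} must be used), so Q = 6.
Among the 5 still-open variables, 2 fits only L (and all 5 values in {2, 3, 5, 7, 8} must be used), so L = 2.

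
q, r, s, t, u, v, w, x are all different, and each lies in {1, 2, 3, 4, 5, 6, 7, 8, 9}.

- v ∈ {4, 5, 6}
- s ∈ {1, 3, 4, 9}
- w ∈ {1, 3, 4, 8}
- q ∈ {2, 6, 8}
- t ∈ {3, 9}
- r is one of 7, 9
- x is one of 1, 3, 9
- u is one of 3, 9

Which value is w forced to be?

8

t and u between them cover only {3, 9} — a naked pair. Remove those values from r, s, w, x.
r has just one choice, so r = 7.
x has just one choice, so x = 1. Strike 1 from s, w.
s must be 4 (only option left). Strike 4 from v, w.
So w = 8.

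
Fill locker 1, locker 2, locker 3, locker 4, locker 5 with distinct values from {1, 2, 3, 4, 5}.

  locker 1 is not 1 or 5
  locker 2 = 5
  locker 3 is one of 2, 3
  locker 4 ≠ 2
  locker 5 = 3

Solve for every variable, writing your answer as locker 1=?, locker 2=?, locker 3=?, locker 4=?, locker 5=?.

locker 1=4, locker 2=5, locker 3=2, locker 4=1, locker 5=3

locker 2's domain is down to {5}, so locker 2 = 5. Remove 5 from locker 4.
locker 5's domain is down to {3}, so locker 5 = 3. Strike 3 from locker 1, locker 3, locker 4.
locker 3's domain is down to {2}, so locker 3 = 2. So locker 1 can't be 2.
locker 1's domain is down to {4}, so locker 1 = 4. Strike 4 from locker 4.
locker 4's domain is down to {1}, so locker 4 = 1.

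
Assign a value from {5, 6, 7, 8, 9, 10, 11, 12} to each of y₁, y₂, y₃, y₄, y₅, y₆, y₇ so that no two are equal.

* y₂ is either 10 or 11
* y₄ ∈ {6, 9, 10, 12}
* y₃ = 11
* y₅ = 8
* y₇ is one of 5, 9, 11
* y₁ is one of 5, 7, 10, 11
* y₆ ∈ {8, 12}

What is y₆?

y₃'s domain is down to {11}, so y₃ = 11. Strike 11 from y₁, y₂, y₇.
y₅'s domain is down to {8}, so y₅ = 8. So y₆ can't be 8.
So y₆ = 12.

12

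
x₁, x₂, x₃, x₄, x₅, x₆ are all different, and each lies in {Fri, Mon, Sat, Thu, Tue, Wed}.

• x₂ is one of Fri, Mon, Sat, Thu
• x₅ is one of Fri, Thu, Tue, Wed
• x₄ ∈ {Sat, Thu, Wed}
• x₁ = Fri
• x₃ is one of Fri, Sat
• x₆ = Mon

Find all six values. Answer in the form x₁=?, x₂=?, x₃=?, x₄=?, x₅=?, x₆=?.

x₁=Fri, x₂=Thu, x₃=Sat, x₄=Wed, x₅=Tue, x₆=Mon

x₁ has just one choice, so x₁ = Fri. Eliminate Fri elsewhere: x₂, x₃, x₅.
x₃ has just one choice, so x₃ = Sat. Remove Sat from x₂, x₄.
x₆ must be Mon (only option left). Eliminate Mon elsewhere: x₂.
x₂'s domain is down to {Thu}, so x₂ = Thu. Remove Thu from x₄, x₅.
x₄ has just one choice, so x₄ = Wed. Remove Wed from x₅.
x₅'s domain is down to {Tue}, so x₅ = Tue.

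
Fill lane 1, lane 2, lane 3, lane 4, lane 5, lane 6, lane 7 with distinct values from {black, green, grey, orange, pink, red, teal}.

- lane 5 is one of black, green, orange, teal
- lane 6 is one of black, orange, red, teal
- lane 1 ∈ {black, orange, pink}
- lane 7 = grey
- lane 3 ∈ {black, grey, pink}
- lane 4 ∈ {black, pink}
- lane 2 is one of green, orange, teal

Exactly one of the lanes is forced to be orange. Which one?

lane 1

lane 7 must be grey (only option left). Remove grey from lane 3.
Among the 6 still-open variables, red fits only lane 6 (and all 6 values in {black, green, orange, pink, red, teal} must be used), so lane 6 = red.
lane 3 and lane 4 share exactly the 2 values {black, pink}; by pigeonhole those values go to them, so strike black, pink from lane 1, lane 5.
So orange goes to lane 1.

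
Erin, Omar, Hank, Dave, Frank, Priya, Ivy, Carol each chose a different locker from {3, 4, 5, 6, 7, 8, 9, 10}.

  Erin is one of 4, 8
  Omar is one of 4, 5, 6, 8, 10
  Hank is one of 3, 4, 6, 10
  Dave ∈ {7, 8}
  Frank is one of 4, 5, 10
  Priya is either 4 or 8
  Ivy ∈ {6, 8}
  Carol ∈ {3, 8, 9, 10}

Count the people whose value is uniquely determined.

The 8 variables together cover exactly {3, 4, 5, 6, 7, 8, 9, 10} — 8 values for 8 variables — and 7 appears only in Dave's list, so Dave = 7.
The 7 still-open variables together cover exactly {3, 4, 5, 6, 8, 9, 10} — 7 values for 7 variables — and 9 appears only in Carol's list, so Carol = 9.
The 6 still-open variables draw from only 6 values {3, 4, 5, 6, 8, 10}, so each is used; only Hank can be 3, hence Hank = 3.
The 2 variables Erin and Priya are confined to {4, 8}, which locks those values in; drop them from Omar, Frank, Ivy.
That leaves Ivy = 6. So Omar can't be 6.
Determined: Hank=3, Dave=7, Ivy=6, Carol=9. The other people each still have more than one consistent value. That makes 4.

4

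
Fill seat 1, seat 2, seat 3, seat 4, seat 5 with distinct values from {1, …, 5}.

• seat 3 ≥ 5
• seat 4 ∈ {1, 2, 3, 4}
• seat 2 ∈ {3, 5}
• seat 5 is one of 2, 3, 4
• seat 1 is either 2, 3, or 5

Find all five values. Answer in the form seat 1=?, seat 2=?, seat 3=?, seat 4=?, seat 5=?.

seat 3 must be 5 (only option left). Strike 5 from seat 1, seat 2.
seat 2 has just one choice, so seat 2 = 3. So seat 1, seat 4, seat 5 can't be 3.
That leaves seat 1 = 2. Strike 2 from seat 4, seat 5.
seat 5 has just one choice, so seat 5 = 4. Remove 4 from seat 4.
seat 4 must be 1 (only option left).

seat 1=2, seat 2=3, seat 3=5, seat 4=1, seat 5=4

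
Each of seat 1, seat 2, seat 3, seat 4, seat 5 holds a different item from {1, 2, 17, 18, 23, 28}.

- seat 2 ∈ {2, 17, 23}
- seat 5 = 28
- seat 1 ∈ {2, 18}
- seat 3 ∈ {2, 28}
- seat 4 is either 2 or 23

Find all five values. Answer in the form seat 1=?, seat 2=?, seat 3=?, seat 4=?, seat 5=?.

seat 5 must be 28 (only option left). So seat 3 can't be 28.
seat 3's domain is down to {2}, so seat 3 = 2. So seat 1, seat 2, seat 4 can't be 2.
seat 4 has just one choice, so seat 4 = 23. So seat 2 can't be 23.
That leaves seat 1 = 18.
seat 2 must be 17 (only option left).

seat 1=18, seat 2=17, seat 3=2, seat 4=23, seat 5=28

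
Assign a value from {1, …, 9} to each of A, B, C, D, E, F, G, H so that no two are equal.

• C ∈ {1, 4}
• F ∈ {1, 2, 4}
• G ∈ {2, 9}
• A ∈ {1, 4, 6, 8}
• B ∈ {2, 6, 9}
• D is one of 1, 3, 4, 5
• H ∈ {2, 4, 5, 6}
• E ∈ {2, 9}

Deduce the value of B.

6

The 8 variables draw from only 8 values {1, 2, 3, 4, 5, 6, 8, 9}, so each is used; only D can be 3, hence D = 3.
The 7 still-open variables together cover exactly {1, 2, 4, 5, 6, 8, 9} — 7 values for 7 variables — and 5 appears only in H's list, so H = 5.
The 6 still-open variables together cover exactly {1, 2, 4, 6, 8, 9} — 6 values for 6 variables — and 8 appears only in A's list, so A = 8.
The 5 still-open variables draw from only 5 values {1, 2, 4, 6, 9}, so each is used; only B can be 6, hence B = 6.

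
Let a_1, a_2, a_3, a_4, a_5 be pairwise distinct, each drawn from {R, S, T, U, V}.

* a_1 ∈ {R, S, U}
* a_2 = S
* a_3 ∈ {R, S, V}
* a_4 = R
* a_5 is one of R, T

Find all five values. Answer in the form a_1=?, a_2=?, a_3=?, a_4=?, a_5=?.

a_1=U, a_2=S, a_3=V, a_4=R, a_5=T

a_2 must be S (only option left). So a_1, a_3 can't be S.
a_4's domain is down to {R}, so a_4 = R. Eliminate R elsewhere: a_1, a_3, a_5.
a_5 has just one choice, so a_5 = T.
a_1's domain is down to {U}, so a_1 = U.
a_3's domain is down to {V}, so a_3 = V.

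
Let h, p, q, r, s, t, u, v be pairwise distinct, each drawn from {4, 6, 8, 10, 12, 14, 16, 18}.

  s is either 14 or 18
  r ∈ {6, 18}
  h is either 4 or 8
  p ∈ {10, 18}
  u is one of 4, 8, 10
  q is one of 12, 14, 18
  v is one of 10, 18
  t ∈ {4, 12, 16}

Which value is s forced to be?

The 8 variables together cover exactly {4, 6, 8, 10, 12, 14, 16, 18} — 8 values for 8 variables — and 6 appears only in r's list, so r = 6.
The 7 still-open variables together cover exactly {4, 8, 10, 12, 14, 16, 18} — 7 values for 7 variables — and 16 appears only in t's list, so t = 16.
Among the 6 still-open variables, 12 fits only q (and all 6 values in {4, 8, 10, 12, 14, 18} must be used), so q = 12.
Among the 5 still-open variables, 14 fits only s (and all 5 values in {4, 8, 10, 14, 18} must be used), so s = 14.

14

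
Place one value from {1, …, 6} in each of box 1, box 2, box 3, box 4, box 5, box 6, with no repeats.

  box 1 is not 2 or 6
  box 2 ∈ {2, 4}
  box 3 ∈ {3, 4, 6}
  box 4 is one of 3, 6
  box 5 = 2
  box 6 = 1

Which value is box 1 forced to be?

5

box 5's domain is down to {2}, so box 5 = 2. So box 2 can't be 2.
box 6's domain is down to {1}, so box 6 = 1. Strike 1 from box 1.
box 2 must be 4 (only option left). Strike 4 from box 1, box 3.
Among the 3 still-open variables, 5 fits only box 1 (and all 3 values in {3, 5, 6} must be used), so box 1 = 5.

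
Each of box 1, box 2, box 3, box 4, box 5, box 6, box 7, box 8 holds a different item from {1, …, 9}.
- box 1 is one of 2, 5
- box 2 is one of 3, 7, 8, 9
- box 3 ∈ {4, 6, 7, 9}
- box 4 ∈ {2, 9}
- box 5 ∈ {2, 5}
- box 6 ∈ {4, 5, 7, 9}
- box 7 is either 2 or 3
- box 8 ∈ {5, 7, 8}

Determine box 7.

3

The 8 variables together cover exactly {2, 3, 4, 5, 6, 7, 8, 9} — 8 values for 8 variables — and 6 appears only in box 3's list, so box 3 = 6.
The 7 still-open variables draw from only 7 values {2, 3, 4, 5, 7, 8, 9}, so each is used; only box 6 can be 4, hence box 6 = 4.
box 1 and box 5 share exactly the 2 values {2, 5}; by pigeonhole those values go to them, so strike 2, 5 from box 4, box 7, box 8.
So box 7 = 3.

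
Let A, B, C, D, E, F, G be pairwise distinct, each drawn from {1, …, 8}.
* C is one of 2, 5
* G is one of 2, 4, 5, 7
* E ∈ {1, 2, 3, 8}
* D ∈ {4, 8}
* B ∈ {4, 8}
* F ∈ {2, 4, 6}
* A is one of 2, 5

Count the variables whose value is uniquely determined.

2

A and C between them cover only {2, 5} — a naked pair. Remove those values from E, F, G.
The 2 variables B and D are confined to {4, 8}, which locks those values in; drop them from E, F, G.
F must be 6 (only option left).
G must be 7 (only option left).
Determined: F=6, G=7. The other variables each still have more than one consistent value. That makes 2.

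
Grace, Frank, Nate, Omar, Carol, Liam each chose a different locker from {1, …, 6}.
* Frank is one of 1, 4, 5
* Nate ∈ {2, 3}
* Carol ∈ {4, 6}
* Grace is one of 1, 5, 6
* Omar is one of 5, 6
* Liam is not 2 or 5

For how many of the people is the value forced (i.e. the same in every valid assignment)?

Among the 6 variables, 2 fits only Nate (and all 6 values in {1, 2, 3, 4, 5, 6} must be used), so Nate = 2.
The 5 still-open variables together cover exactly {1, 3, 4, 5, 6} — 5 values for 5 variables — and 3 appears only in Liam's list, so Liam = 3.
Determined: Nate=2, Liam=3. The other people each still have more than one consistent value. That makes 2.

2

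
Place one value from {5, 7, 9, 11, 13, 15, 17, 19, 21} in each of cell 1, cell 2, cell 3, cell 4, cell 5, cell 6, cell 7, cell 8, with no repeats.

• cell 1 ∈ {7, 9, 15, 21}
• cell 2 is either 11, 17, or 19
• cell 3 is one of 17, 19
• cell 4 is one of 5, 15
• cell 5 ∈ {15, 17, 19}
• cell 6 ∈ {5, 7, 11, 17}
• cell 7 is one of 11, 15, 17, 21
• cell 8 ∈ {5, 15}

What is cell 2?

The 8 variables together cover exactly {5, 7, 9, 11, 15, 17, 19, 21} — 8 values for 8 variables — and 9 appears only in cell 1's list, so cell 1 = 9.
Among the 7 still-open variables, 7 fits only cell 6 (and all 7 values in {5, 7, 11, 15, 17, 19, 21} must be used), so cell 6 = 7.
The 6 still-open variables together cover exactly {5, 11, 15, 17, 19, 21} — 6 values for 6 variables — and 21 appears only in cell 7's list, so cell 7 = 21.
Among the 5 still-open variables, 11 fits only cell 2 (and all 5 values in {5, 11, 15, 17, 19} must be used), so cell 2 = 11.

11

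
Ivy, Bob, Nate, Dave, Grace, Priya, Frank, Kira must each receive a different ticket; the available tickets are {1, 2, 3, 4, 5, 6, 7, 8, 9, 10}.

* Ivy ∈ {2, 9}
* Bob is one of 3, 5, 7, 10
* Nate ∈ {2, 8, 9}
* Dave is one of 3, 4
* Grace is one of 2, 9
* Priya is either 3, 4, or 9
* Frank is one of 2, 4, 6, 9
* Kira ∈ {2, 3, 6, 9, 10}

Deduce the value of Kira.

10

Ivy and Grace share exactly the 2 values {2, 9}; by pigeonhole those values go to them, so strike 2, 9 from Nate, Priya, Frank, Kira.
Nate's domain is down to {8}, so Nate = 8.
Dave and Priya share exactly the 2 values {3, 4}; by pigeonhole those values go to them, so strike 3, 4 from Bob, Frank, Kira.
Frank has just one choice, so Frank = 6. Strike 6 from Kira.
So Kira = 10.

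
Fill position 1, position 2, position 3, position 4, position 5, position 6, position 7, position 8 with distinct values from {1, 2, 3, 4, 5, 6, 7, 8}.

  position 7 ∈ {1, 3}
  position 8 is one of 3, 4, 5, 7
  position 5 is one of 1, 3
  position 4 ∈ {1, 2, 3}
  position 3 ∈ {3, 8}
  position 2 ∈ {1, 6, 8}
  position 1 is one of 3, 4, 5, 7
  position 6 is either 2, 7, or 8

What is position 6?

Among the 8 variables, 6 fits only position 2 (and all 8 values in {1, 2, 3, 4, 5, 6, 7, 8} must be used), so position 2 = 6.
position 5 and position 7 share exactly the 2 values {1, 3}; by pigeonhole those values go to them, so strike 1, 3 from position 1, position 3, position 4, position 8.
That leaves position 3 = 8. Eliminate 8 elsewhere: position 6.
position 4 must be 2 (only option left). So position 6 can't be 2.
So position 6 = 7.

7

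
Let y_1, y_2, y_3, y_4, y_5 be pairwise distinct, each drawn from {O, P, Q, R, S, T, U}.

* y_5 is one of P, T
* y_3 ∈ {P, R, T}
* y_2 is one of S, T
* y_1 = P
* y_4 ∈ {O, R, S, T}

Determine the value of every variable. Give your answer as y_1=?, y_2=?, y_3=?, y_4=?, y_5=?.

y_1=P, y_2=S, y_3=R, y_4=O, y_5=T

y_1 has just one choice, so y_1 = P. Remove P from y_3, y_5.
y_5 must be T (only option left). Strike T from y_2, y_3, y_4.
That leaves y_2 = S. Eliminate S elsewhere: y_4.
y_3 has just one choice, so y_3 = R. So y_4 can't be R.
y_4 must be O (only option left).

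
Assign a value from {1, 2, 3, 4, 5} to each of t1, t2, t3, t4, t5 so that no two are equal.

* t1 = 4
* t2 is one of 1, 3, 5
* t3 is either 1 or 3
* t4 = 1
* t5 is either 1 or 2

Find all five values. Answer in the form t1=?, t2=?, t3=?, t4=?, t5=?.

t1=4, t2=5, t3=3, t4=1, t5=2

t1's domain is down to {4}, so t1 = 4.
t4 must be 1 (only option left). So t2, t3, t5 can't be 1.
t5 has just one choice, so t5 = 2.
That leaves t3 = 3. So t2 can't be 3.
That leaves t2 = 5.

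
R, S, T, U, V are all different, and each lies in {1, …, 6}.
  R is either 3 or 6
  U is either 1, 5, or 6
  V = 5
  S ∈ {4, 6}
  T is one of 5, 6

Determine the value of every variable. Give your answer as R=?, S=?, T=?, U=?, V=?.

R=3, S=4, T=6, U=1, V=5

V has just one choice, so V = 5. Strike 5 from T, U.
T has just one choice, so T = 6. Remove 6 from R, S, U.
U must be 1 (only option left).
R must be 3 (only option left).
S must be 4 (only option left).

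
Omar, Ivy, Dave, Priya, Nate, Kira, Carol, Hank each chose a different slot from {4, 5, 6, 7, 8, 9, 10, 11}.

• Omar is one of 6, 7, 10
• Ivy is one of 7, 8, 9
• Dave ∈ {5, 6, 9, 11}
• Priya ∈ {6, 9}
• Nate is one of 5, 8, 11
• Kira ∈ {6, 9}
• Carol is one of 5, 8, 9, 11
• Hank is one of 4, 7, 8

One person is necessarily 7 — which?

The 8 variables together cover exactly {4, 5, 6, 7, 8, 9, 10, 11} — 8 values for 8 variables — and 4 appears only in Hank's list, so Hank = 4.
The 7 still-open variables draw from only 7 values {5, 6, 7, 8, 9, 10, 11}, so each is used; only Omar can be 10, hence Omar = 10.
The 6 still-open variables draw from only 6 values {5, 6, 7, 8, 9, 11}, so each is used; only Ivy can be 7, hence Ivy = 7.

Ivy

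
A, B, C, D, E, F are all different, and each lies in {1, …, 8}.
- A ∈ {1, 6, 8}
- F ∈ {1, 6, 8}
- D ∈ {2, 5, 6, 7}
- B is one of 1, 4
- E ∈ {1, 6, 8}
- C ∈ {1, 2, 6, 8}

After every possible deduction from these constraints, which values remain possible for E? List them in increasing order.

A, E, F share exactly the 3 values {1, 6, 8}; by pigeonhole those values go to them, so strike 1, 6, 8 from B, C, D.
B must be 4 (only option left).
C's domain is down to {2}, so C = 2. Eliminate 2 elsewhere: D.
No further eliminations apply; E can still be any of 1, 6, 8.

1, 6, 8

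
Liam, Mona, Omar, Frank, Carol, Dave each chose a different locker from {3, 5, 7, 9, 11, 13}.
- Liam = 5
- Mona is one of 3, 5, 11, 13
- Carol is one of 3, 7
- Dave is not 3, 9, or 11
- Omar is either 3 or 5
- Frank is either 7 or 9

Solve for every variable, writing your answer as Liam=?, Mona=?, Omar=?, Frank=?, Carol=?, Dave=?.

Liam has just one choice, so Liam = 5. Strike 5 from Mona, Omar, Dave.
Omar has just one choice, so Omar = 3. Eliminate 3 elsewhere: Mona, Carol.
That leaves Carol = 7. Strike 7 from Frank, Dave.
That leaves Dave = 13. Strike 13 from Mona.
Mona's domain is down to {11}, so Mona = 11.
Frank's domain is down to {9}, so Frank = 9.

Liam=5, Mona=11, Omar=3, Frank=9, Carol=7, Dave=13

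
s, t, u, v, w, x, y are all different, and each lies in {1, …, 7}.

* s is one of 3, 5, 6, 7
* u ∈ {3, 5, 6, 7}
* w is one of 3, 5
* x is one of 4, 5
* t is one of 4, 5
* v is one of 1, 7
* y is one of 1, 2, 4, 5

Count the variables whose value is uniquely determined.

The 7 variables together cover exactly {1, 2, 3, 4, 5, 6, 7} — 7 values for 7 variables — and 2 appears only in y's list, so y = 2.
The 6 still-open variables draw from only 6 values {1, 3, 4, 5, 6, 7}, so each is used; only v can be 1, hence v = 1.
The 2 variables t and x are confined to {4, 5}, which locks those values in; drop them from s, u, w.
w has just one choice, so w = 3. Eliminate 3 elsewhere: s, u.
Determined: v=1, w=3, y=2. The other variables each still have more than one consistent value. That makes 3.

3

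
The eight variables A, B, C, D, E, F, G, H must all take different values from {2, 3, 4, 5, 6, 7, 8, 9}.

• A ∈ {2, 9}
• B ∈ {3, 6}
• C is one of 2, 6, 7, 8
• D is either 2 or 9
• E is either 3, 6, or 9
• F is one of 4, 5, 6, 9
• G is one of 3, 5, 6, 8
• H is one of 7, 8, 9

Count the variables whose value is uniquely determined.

Among the 8 variables, 4 fits only F (and all 8 values in {2, 3, 4, 5, 6, 7, 8, 9} must be used), so F = 4.
The 7 still-open variables draw from only 7 values {2, 3, 5, 6, 7, 8, 9}, so each is used; only G can be 5, hence G = 5.
The 2 variables A and D are confined to {2, 9}, which locks those values in; drop them from C, E, H.
B and E between them cover only {3, 6} — a naked pair. Remove those values from C.
Determined: F=4, G=5. The other variables each still have more than one consistent value. That makes 2.

2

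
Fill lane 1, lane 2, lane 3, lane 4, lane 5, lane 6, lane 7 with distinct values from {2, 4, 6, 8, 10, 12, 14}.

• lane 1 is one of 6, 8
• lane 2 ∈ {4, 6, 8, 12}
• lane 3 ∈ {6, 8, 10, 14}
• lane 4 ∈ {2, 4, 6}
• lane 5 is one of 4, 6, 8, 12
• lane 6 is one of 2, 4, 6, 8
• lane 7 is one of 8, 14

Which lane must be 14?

lane 7

The 7 variables draw from only 7 values {2, 4, 6, 8, 10, 12, 14}, so each is used; only lane 3 can be 10, hence lane 3 = 10.
The 6 still-open variables draw from only 6 values {2, 4, 6, 8, 12, 14}, so each is used; only lane 7 can be 14, hence lane 7 = 14.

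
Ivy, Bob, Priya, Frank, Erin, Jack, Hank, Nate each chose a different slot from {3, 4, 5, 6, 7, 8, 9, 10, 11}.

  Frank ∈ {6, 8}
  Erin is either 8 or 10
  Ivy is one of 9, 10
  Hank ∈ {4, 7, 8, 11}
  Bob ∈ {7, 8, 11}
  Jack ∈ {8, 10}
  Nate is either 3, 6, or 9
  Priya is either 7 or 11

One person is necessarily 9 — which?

The 8 variables together cover exactly {3, 4, 6, 7, 8, 9, 10, 11} — 8 values for 8 variables — and 3 appears only in Nate's list, so Nate = 3.
Among the 7 still-open variables, 4 fits only Hank (and all 7 values in {4, 6, 7, 8, 9, 10, 11} must be used), so Hank = 4.
Among the 6 still-open variables, 6 fits only Frank (and all 6 values in {6, 7, 8, 9, 10, 11} must be used), so Frank = 6.
The 5 still-open variables together cover exactly {7, 8, 9, 10, 11} — 5 values for 5 variables — and 9 appears only in Ivy's list, so Ivy = 9.

Ivy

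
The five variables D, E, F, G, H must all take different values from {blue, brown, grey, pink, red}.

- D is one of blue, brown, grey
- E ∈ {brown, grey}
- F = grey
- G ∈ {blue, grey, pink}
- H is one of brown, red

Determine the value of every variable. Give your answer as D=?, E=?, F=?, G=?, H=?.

F has just one choice, so F = grey. Strike grey from D, E, G.
E has just one choice, so E = brown. Strike brown from D, H.
H has just one choice, so H = red.
That leaves D = blue. So G can't be blue.
G has just one choice, so G = pink.

D=blue, E=brown, F=grey, G=pink, H=red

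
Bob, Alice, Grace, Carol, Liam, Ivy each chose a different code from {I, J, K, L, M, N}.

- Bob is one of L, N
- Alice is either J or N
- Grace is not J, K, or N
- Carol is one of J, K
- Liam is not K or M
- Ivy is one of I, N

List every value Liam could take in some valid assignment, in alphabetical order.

I, J, L, N

The 6 variables together cover exactly {I, J, K, L, M, N} — 6 values for 6 variables — and K appears only in Carol's list, so Carol = K.
The 5 still-open variables draw from only 5 values {I, J, L, M, N}, so each is used; only Grace can be M, hence Grace = M.
No further eliminations apply; Liam can still be any of I, J, L, N.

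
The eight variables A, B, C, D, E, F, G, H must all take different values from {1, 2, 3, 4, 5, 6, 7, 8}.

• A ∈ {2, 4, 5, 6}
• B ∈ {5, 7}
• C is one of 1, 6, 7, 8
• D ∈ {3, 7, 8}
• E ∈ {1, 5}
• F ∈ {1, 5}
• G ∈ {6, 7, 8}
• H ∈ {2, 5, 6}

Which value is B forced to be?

7

The 8 variables together cover exactly {1, 2, 3, 4, 5, 6, 7, 8} — 8 values for 8 variables — and 3 appears only in D's list, so D = 3.
The 7 still-open variables draw from only 7 values {1, 2, 4, 5, 6, 7, 8}, so each is used; only A can be 4, hence A = 4.
Among the 6 still-open variables, 2 fits only H (and all 6 values in {1, 2, 5, 6, 7, 8} must be used), so H = 2.
E and F share exactly the 2 values {1, 5}; by pigeonhole those values go to them, so strike 1, 5 from B, C.
So B = 7.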